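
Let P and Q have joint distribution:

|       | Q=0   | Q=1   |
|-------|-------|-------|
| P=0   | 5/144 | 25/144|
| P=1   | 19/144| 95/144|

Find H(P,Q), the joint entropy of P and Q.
H(P,Q) = -Σ P(P,Q) log₂ P(P,Q), summed over the non-zero cells:
H(P,Q) = -[(5/144)·log₂(5/144) + (25/144)·log₂(25/144) + (19/144)·log₂(19/144) + (95/144)·log₂(95/144)]
  = 0.1683 + 0.4386 + 0.3855 + 0.3959
  = 1.3883 bits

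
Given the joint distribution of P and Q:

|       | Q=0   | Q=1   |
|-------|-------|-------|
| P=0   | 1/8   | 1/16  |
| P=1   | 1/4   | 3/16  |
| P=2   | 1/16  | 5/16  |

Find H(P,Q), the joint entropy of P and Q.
H(P,Q) = -Σ P(P,Q) log₂ P(P,Q), summed over the non-zero cells:
H(P,Q) = -[(1/8)·log₂(1/8) + (1/16)·log₂(1/16) + (1/4)·log₂(1/4) + (3/16)·log₂(3/16) + (1/16)·log₂(1/16) + (5/16)·log₂(5/16)]
  = 0.3750 + 0.2500 + 0.5000 + 0.4528 + 0.2500 + 0.5244
  = 2.3522 bits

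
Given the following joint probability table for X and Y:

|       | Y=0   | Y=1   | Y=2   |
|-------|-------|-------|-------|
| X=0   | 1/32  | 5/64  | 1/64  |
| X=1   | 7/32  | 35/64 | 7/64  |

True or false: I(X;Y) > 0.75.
Marginal P(X) (row sums):
  P(X=0) = 1/32 + 5/64 + 1/64 = 1/8
  P(X=1) = 7/32 + 35/64 + 7/64 = 7/8
Marginal P(Y) (column sums):
  P(Y=0) = 1/32 + 7/32 = 1/4
  P(Y=1) = 5/64 + 35/64 = 5/8
  P(Y=2) = 1/64 + 7/64 = 1/8

H(X) = -[(1/8)·log₂(1/8) + (7/8)·log₂(7/8)]
  = 0.3750 + 0.1686
  = 0.5436 bits
H(Y) = -[(1/4)·log₂(1/4) + (5/8)·log₂(5/8) + (1/8)·log₂(1/8)]
  = 0.5000 + 0.4238 + 0.3750
  = 1.2988 bits
H(X,Y) = -[(1/32)·log₂(1/32) + (5/64)·log₂(5/64) + (1/64)·log₂(1/64) + (7/32)·log₂(7/32) + (35/64)·log₂(35/64) + (7/64)·log₂(7/64)]
  = 0.1563 + 0.2873 + 0.0938 + 0.4796 + 0.4762 + 0.3492
  = 1.8424 bits

I(X;Y) = H(X) + H(Y) - H(X,Y)
  = 0.5436 + 1.2988 - 1.8424
  = 0.0000 bits

False. I(X;Y) = 0.0000 bits, which is ≤ 0.75 bits.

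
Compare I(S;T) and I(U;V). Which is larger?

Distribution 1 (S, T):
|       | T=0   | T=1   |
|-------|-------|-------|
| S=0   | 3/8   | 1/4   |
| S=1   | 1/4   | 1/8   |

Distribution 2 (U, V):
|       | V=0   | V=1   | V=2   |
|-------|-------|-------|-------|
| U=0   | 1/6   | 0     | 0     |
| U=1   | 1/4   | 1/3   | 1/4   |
Distribution 1 (S, T):
Marginal P(S) (row sums):
  P(S=0) = 3/8 + 1/4 = 5/8
  P(S=1) = 1/4 + 1/8 = 3/8
Marginal P(T) (column sums):
  P(T=0) = 3/8 + 1/4 = 5/8
  P(T=1) = 1/4 + 1/8 = 3/8

H(S) = -[(5/8)·log₂(5/8) + (3/8)·log₂(3/8)]
  = 0.4238 + 0.5306
  = 0.9544 bits
H(T) = -[(5/8)·log₂(5/8) + (3/8)·log₂(3/8)]
  = 0.4238 + 0.5306
  = 0.9544 bits
H(S,T) = -[(3/8)·log₂(3/8) + (1/4)·log₂(1/4) + (1/4)·log₂(1/4) + (1/8)·log₂(1/8)]
  = 0.5306 + 0.5000 + 0.5000 + 0.3750
  = 1.9056 bits

I(S;T) = H(S) + H(T) - H(S,T)
  = 0.9544 + 0.9544 - 1.9056
  = 0.0032 bits

Distribution 2 (U, V):
Marginal P(U) (row sums):
  P(U=0) = 1/6 + 0 + 0 = 1/6
  P(U=1) = 1/4 + 1/3 + 1/4 = 5/6
Marginal P(V) (column sums):
  P(V=0) = 1/6 + 1/4 = 5/12
  P(V=1) = 0 + 1/3 = 1/3
  P(V=2) = 0 + 1/4 = 1/4

H(U) = -[(1/6)·log₂(1/6) + (5/6)·log₂(5/6)]
  = 0.4308 + 0.2192
  = 0.6500 bits
H(V) = -[(5/12)·log₂(5/12) + (1/3)·log₂(1/3) + (1/4)·log₂(1/4)]
  = 0.5263 + 0.5283 + 0.5000
  = 1.5546 bits
H(U,V) = -[(1/6)·log₂(1/6) + (1/4)·log₂(1/4) + (1/3)·log₂(1/3) + (1/4)·log₂(1/4)]
  = 0.4308 + 0.5000 + 0.5283 + 0.5000
  = 1.9591 bits

I(U;V) = H(U) + H(V) - H(U,V)
  = 0.6500 + 1.5546 - 1.9591
  = 0.2455 bits

I(U;V) = 0.2455 bits > I(S;T) = 0.0032 bits, so (U, V) has the higher mutual information (stronger dependence).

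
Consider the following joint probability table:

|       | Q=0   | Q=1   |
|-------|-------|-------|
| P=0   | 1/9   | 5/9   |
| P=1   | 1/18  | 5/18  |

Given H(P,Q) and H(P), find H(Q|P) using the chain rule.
From the chain rule: H(P,Q) = H(P) + H(Q|P)
Therefore: H(Q|P) = H(P,Q) - H(P)

H(P,Q) = -[(1/9)·log₂(1/9) + (5/9)·log₂(5/9) + (1/18)·log₂(1/18) + (5/18)·log₂(5/18)]
  = 0.3522 + 0.4711 + 0.2317 + 0.5133
  = 1.5683 bits
Marginal P(P) (row sums):
  P(P=0) = 1/9 + 5/9 = 2/3
  P(P=1) = 1/18 + 5/18 = 1/3
H(P) = -[(2/3)·log₂(2/3) + (1/3)·log₂(1/3)]
  = 0.3900 + 0.5283
  = 0.9183 bits

H(Q|P) = 1.5683 - 0.9183 = 0.6500 bits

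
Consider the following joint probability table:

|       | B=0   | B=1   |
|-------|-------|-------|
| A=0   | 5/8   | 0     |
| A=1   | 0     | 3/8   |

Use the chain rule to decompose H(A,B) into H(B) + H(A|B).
By the chain rule: H(A,B) = H(B) + H(A|B)

Marginal P(B) (column sums):
  P(B=0) = 5/8 + 0 = 5/8
  P(B=1) = 0 + 3/8 = 3/8
H(B) = -[(5/8)·log₂(5/8) + (3/8)·log₂(3/8)]
  = 0.4238 + 0.5306
  = 0.9544 bits
H(A|B) = -Σ P(A,B)·log₂ P(A|B), where P(A|B) = P(A,B) / P(B)
  (cells with P(A,B) = 0 contribute 0)
  (A=0,B=0): P(A|B) = (5/8)/(5/8) = 1;  -(5/8)·log₂(1) = 0.0000
  (A=1,B=1): P(A|B) = (3/8)/(3/8) = 1;  -(3/8)·log₂(1) = 0.0000
H(A|B) = 0.0000 + 0.0000
  = 0.0000 bits

H(A,B) = H(B) + H(A|B) = 0.9544 + 0.0000 = 0.9544 bits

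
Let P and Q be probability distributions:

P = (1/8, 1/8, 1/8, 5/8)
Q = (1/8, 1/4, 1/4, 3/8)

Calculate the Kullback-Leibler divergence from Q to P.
D(P||Q) = Σ P(i) log₂(P(i)/Q(i))
  i=0: (1/8) × log₂((1/8)/(1/8)) = (1/8) × log₂(1) = 0.0000
  i=1: (1/8) × log₂((1/8)/(1/4)) = (1/8) × log₂(1/2) = -0.1250
  i=2: (1/8) × log₂((1/8)/(1/4)) = (1/8) × log₂(1/2) = -0.1250
  i=3: (5/8) × log₂((5/8)/(3/8)) = (5/8) × log₂(5/3) = 0.4606
D(P||Q) = 0.0000 - 0.1250 - 0.1250 + 0.4606
  = 0.2106 bits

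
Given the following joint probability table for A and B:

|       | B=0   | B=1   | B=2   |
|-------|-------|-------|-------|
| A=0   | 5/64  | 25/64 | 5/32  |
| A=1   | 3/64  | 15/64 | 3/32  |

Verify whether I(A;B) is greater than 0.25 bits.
Marginal P(A) (row sums):
  P(A=0) = 5/64 + 25/64 + 5/32 = 5/8
  P(A=1) = 3/64 + 15/64 + 3/32 = 3/8
Marginal P(B) (column sums):
  P(B=0) = 5/64 + 3/64 = 1/8
  P(B=1) = 25/64 + 15/64 = 5/8
  P(B=2) = 5/32 + 3/32 = 1/4

H(A) = -[(5/8)·log₂(5/8) + (3/8)·log₂(3/8)]
  = 0.4238 + 0.5306
  = 0.9544 bits
H(B) = -[(1/8)·log₂(1/8) + (5/8)·log₂(5/8) + (1/4)·log₂(1/4)]
  = 0.3750 + 0.4238 + 0.5000
  = 1.2988 bits
H(A,B) = -[(5/64)·log₂(5/64) + (25/64)·log₂(25/64) + (5/32)·log₂(5/32) + (3/64)·log₂(3/64) + (15/64)·log₂(15/64) + (3/32)·log₂(3/32)]
  = 0.2873 + 0.5297 + 0.4184 + 0.2070 + 0.4906 + 0.3202
  = 2.2532 bits

I(A;B) = H(A) + H(B) - H(A,B)
  = 0.9544 + 1.2988 - 2.2532
  = 0.0000 bits

No. I(A;B) = 0.0000 bits, which is ≤ 0.25 bits.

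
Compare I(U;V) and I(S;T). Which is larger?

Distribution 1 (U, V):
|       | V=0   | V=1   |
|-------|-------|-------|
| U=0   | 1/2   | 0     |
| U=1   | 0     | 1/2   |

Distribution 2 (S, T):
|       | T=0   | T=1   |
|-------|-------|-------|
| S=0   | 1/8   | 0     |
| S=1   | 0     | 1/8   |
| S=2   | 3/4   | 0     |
Distribution 1 (U, V):
Marginal P(U) (row sums):
  P(U=0) = 1/2 + 0 = 1/2
  P(U=1) = 0 + 1/2 = 1/2
Marginal P(V) (column sums):
  P(V=0) = 1/2 + 0 = 1/2
  P(V=1) = 0 + 1/2 = 1/2

H(U) = -[(1/2)·log₂(1/2) + (1/2)·log₂(1/2)]
  = 0.5000 + 0.5000
  = 1.0000 bits
H(V) = -[(1/2)·log₂(1/2) + (1/2)·log₂(1/2)]
  = 0.5000 + 0.5000
  = 1.0000 bits
H(U,V) = -[(1/2)·log₂(1/2) + (1/2)·log₂(1/2)]
  = 0.5000 + 0.5000
  = 1.0000 bits

I(U;V) = H(U) + H(V) - H(U,V)
  = 1.0000 + 1.0000 - 1.0000
  = 1.0000 bits

Distribution 2 (S, T):
Marginal P(S) (row sums):
  P(S=0) = 1/8 + 0 = 1/8
  P(S=1) = 0 + 1/8 = 1/8
  P(S=2) = 3/4 + 0 = 3/4
Marginal P(T) (column sums):
  P(T=0) = 1/8 + 0 + 3/4 = 7/8
  P(T=1) = 0 + 1/8 + 0 = 1/8

H(S) = -[(1/8)·log₂(1/8) + (1/8)·log₂(1/8) + (3/4)·log₂(3/4)]
  = 0.3750 + 0.3750 + 0.3113
  = 1.0613 bits
H(T) = -[(7/8)·log₂(7/8) + (1/8)·log₂(1/8)]
  = 0.1686 + 0.3750
  = 0.5436 bits
H(S,T) = -[(1/8)·log₂(1/8) + (1/8)·log₂(1/8) + (3/4)·log₂(3/4)]
  = 0.3750 + 0.3750 + 0.3113
  = 1.0613 bits

I(S;T) = H(S) + H(T) - H(S,T)
  = 1.0613 + 0.5436 - 1.0613
  = 0.5436 bits

I(U;V) = 1.0000 bits > I(S;T) = 0.5436 bits, so (U, V) has the higher mutual information (stronger dependence).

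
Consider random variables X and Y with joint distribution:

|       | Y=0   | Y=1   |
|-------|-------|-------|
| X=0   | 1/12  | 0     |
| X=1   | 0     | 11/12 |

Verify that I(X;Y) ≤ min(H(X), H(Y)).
Marginal P(X) (row sums):
  P(X=0) = 1/12 + 0 = 1/12
  P(X=1) = 0 + 11/12 = 11/12
Marginal P(Y) (column sums):
  P(Y=0) = 1/12 + 0 = 1/12
  P(Y=1) = 0 + 11/12 = 11/12

H(X) = -[(1/12)·log₂(1/12) + (11/12)·log₂(11/12)]
  = 0.2987 + 0.1151
  = 0.4138 bits
H(Y) = -[(1/12)·log₂(1/12) + (11/12)·log₂(11/12)]
  = 0.2987 + 0.1151
  = 0.4138 bits
H(X,Y) = -[(1/12)·log₂(1/12) + (11/12)·log₂(11/12)]
  = 0.2987 + 0.1151
  = 0.4138 bits

I(X;Y) = H(X) + H(Y) - H(X,Y)
  = 0.4138 + 0.4138 - 0.4138
  = 0.4138 bits

min(H(X), H(Y)) = min(0.4138, 0.4138) = 0.4138 bits
Since 0.4138 ≤ 0.4138, the bound is satisfied ✓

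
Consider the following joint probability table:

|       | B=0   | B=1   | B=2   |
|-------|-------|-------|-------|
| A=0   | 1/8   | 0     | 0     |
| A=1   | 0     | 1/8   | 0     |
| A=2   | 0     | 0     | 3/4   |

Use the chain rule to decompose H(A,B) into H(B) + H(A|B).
By the chain rule: H(A,B) = H(B) + H(A|B)

Marginal P(B) (column sums):
  P(B=0) = 1/8 + 0 + 0 = 1/8
  P(B=1) = 0 + 1/8 + 0 = 1/8
  P(B=2) = 0 + 0 + 3/4 = 3/4
H(B) = -[(1/8)·log₂(1/8) + (1/8)·log₂(1/8) + (3/4)·log₂(3/4)]
  = 0.3750 + 0.3750 + 0.3113
  = 1.0613 bits
H(A|B) = -Σ P(A,B)·log₂ P(A|B), where P(A|B) = P(A,B) / P(B)
  (cells with P(A,B) = 0 contribute 0)
  (A=0,B=0): P(A|B) = (1/8)/(1/8) = 1;  -(1/8)·log₂(1) = 0.0000
  (A=1,B=1): P(A|B) = (1/8)/(1/8) = 1;  -(1/8)·log₂(1) = 0.0000
  (A=2,B=2): P(A|B) = (3/4)/(3/4) = 1;  -(3/4)·log₂(1) = 0.0000
H(A|B) = 0.0000 + 0.0000 + 0.0000
  = 0.0000 bits

H(A,B) = H(B) + H(A|B) = 1.0613 + 0.0000 = 1.0613 bits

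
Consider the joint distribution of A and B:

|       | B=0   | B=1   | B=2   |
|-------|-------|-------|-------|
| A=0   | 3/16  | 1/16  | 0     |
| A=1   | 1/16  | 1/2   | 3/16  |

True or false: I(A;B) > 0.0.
Marginal P(A) (row sums):
  P(A=0) = 3/16 + 1/16 + 0 = 1/4
  P(A=1) = 1/16 + 1/2 + 3/16 = 3/4
Marginal P(B) (column sums):
  P(B=0) = 3/16 + 1/16 = 1/4
  P(B=1) = 1/16 + 1/2 = 9/16
  P(B=2) = 0 + 3/16 = 3/16

H(A) = -[(1/4)·log₂(1/4) + (3/4)·log₂(3/4)]
  = 0.5000 + 0.3113
  = 0.8113 bits
H(B) = -[(1/4)·log₂(1/4) + (9/16)·log₂(9/16) + (3/16)·log₂(3/16)]
  = 0.5000 + 0.4669 + 0.4528
  = 1.4197 bits
H(A,B) = -[(3/16)·log₂(3/16) + (1/16)·log₂(1/16) + (1/16)·log₂(1/16) + (1/2)·log₂(1/2) + (3/16)·log₂(3/16)]
  = 0.4528 + 0.2500 + 0.2500 + 0.5000 + 0.4528
  = 1.9056 bits

I(A;B) = H(A) + H(B) - H(A,B)
  = 0.8113 + 1.4197 - 1.9056
  = 0.3254 bits

True. I(A;B) = 0.3254 bits, which is > 0.0 bits.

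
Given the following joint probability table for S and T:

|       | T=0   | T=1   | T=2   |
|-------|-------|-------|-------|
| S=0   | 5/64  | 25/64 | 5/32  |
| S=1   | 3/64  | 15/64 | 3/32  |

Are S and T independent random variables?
Marginal P(S) (row sums):
  P(S=0) = 5/64 + 25/64 + 5/32 = 5/8
  P(S=1) = 3/64 + 15/64 + 3/32 = 3/8
Marginal P(T) (column sums):
  P(T=0) = 5/64 + 3/64 = 1/8
  P(T=1) = 25/64 + 15/64 = 5/8
  P(T=2) = 5/32 + 3/32 = 1/4

S and T are independent iff P(S=i,T=j) = P(S=i)·P(T=j) for every cell.
  P(S=0)·P(T=0) = 5/8 × 1/8 = 5/64 = P(S=0,T=0) ✓
  P(S=0)·P(T=1) = 5/8 × 5/8 = 25/64 = P(S=0,T=1) ✓
  P(S=0)·P(T=2) = 5/8 × 1/4 = 5/32 = P(S=0,T=2) ✓
  P(S=1)·P(T=0) = 3/8 × 1/8 = 3/64 = P(S=1,T=0) ✓
  P(S=1)·P(T=1) = 3/8 × 5/8 = 15/64 = P(S=1,T=1) ✓
  P(S=1)·P(T=2) = 3/8 × 1/4 = 3/32 = P(S=1,T=2) ✓

Yes, S and T are independent: every cell factors, so I(S;T) = 0 bits.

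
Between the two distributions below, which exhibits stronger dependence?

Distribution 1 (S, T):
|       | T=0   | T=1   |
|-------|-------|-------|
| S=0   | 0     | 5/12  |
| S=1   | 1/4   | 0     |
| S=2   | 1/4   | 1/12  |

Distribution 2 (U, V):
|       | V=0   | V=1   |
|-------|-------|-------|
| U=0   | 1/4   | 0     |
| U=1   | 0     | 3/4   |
Distribution 1 (S, T):
Marginal P(S) (row sums):
  P(S=0) = 0 + 5/12 = 5/12
  P(S=1) = 1/4 + 0 = 1/4
  P(S=2) = 1/4 + 1/12 = 1/3
Marginal P(T) (column sums):
  P(T=0) = 0 + 1/4 + 1/4 = 1/2
  P(T=1) = 5/12 + 0 + 1/12 = 1/2

H(S) = -[(5/12)·log₂(5/12) + (1/4)·log₂(1/4) + (1/3)·log₂(1/3)]
  = 0.5263 + 0.5000 + 0.5283
  = 1.5546 bits
H(T) = -[(1/2)·log₂(1/2) + (1/2)·log₂(1/2)]
  = 0.5000 + 0.5000
  = 1.0000 bits
H(S,T) = -[(5/12)·log₂(5/12) + (1/4)·log₂(1/4) + (1/4)·log₂(1/4) + (1/12)·log₂(1/12)]
  = 0.5263 + 0.5000 + 0.5000 + 0.2987
  = 1.8250 bits

I(S;T) = H(S) + H(T) - H(S,T)
  = 1.5546 + 1.0000 - 1.8250
  = 0.7296 bits

Distribution 2 (U, V):
Marginal P(U) (row sums):
  P(U=0) = 1/4 + 0 = 1/4
  P(U=1) = 0 + 3/4 = 3/4
Marginal P(V) (column sums):
  P(V=0) = 1/4 + 0 = 1/4
  P(V=1) = 0 + 3/4 = 3/4

H(U) = -[(1/4)·log₂(1/4) + (3/4)·log₂(3/4)]
  = 0.5000 + 0.3113
  = 0.8113 bits
H(V) = -[(1/4)·log₂(1/4) + (3/4)·log₂(3/4)]
  = 0.5000 + 0.3113
  = 0.8113 bits
H(U,V) = -[(1/4)·log₂(1/4) + (3/4)·log₂(3/4)]
  = 0.5000 + 0.3113
  = 0.8113 bits

I(U;V) = H(U) + H(V) - H(U,V)
  = 0.8113 + 0.8113 - 0.8113
  = 0.8113 bits

I(U;V) = 0.8113 bits > I(S;T) = 0.7296 bits, so (U, V) has the higher mutual information (stronger dependence).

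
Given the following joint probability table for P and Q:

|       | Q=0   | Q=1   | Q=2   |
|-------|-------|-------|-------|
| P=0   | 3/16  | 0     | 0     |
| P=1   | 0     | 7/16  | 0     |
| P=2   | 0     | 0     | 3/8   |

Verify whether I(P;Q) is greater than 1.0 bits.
Marginal P(P) (row sums):
  P(P=0) = 3/16 + 0 + 0 = 3/16
  P(P=1) = 0 + 7/16 + 0 = 7/16
  P(P=2) = 0 + 0 + 3/8 = 3/8
Marginal P(Q) (column sums):
  P(Q=0) = 3/16 + 0 + 0 = 3/16
  P(Q=1) = 0 + 7/16 + 0 = 7/16
  P(Q=2) = 0 + 0 + 3/8 = 3/8

H(P) = -[(3/16)·log₂(3/16) + (7/16)·log₂(7/16) + (3/8)·log₂(3/8)]
  = 0.4528 + 0.5218 + 0.5306
  = 1.5052 bits
H(Q) = -[(3/16)·log₂(3/16) + (7/16)·log₂(7/16) + (3/8)·log₂(3/8)]
  = 0.4528 + 0.5218 + 0.5306
  = 1.5052 bits
H(P,Q) = -[(3/16)·log₂(3/16) + (7/16)·log₂(7/16) + (3/8)·log₂(3/8)]
  = 0.4528 + 0.5218 + 0.5306
  = 1.5052 bits

I(P;Q) = H(P) + H(Q) - H(P,Q)
  = 1.5052 + 1.5052 - 1.5052
  = 1.5052 bits

Yes. I(P;Q) = 1.5052 bits, which is > 1.0 bits.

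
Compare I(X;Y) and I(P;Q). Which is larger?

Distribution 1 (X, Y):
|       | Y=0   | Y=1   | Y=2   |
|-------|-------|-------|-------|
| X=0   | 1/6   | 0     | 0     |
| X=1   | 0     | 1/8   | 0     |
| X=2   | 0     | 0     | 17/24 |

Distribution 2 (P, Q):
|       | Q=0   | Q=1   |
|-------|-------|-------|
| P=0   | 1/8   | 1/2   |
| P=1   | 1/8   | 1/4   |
Distribution 1 (X, Y):
Marginal P(X) (row sums):
  P(X=0) = 1/6 + 0 + 0 = 1/6
  P(X=1) = 0 + 1/8 + 0 = 1/8
  P(X=2) = 0 + 0 + 17/24 = 17/24
Marginal P(Y) (column sums):
  P(Y=0) = 1/6 + 0 + 0 = 1/6
  P(Y=1) = 0 + 1/8 + 0 = 1/8
  P(Y=2) = 0 + 0 + 17/24 = 17/24

H(X) = -[(1/6)·log₂(1/6) + (1/8)·log₂(1/8) + (17/24)·log₂(17/24)]
  = 0.4308 + 0.3750 + 0.3524
  = 1.1582 bits
H(Y) = -[(1/6)·log₂(1/6) + (1/8)·log₂(1/8) + (17/24)·log₂(17/24)]
  = 0.4308 + 0.3750 + 0.3524
  = 1.1582 bits
H(X,Y) = -[(1/6)·log₂(1/6) + (1/8)·log₂(1/8) + (17/24)·log₂(17/24)]
  = 0.4308 + 0.3750 + 0.3524
  = 1.1582 bits

I(X;Y) = H(X) + H(Y) - H(X,Y)
  = 1.1582 + 1.1582 - 1.1582
  = 1.1582 bits

Distribution 2 (P, Q):
Marginal P(P) (row sums):
  P(P=0) = 1/8 + 1/2 = 5/8
  P(P=1) = 1/8 + 1/4 = 3/8
Marginal P(Q) (column sums):
  P(Q=0) = 1/8 + 1/8 = 1/4
  P(Q=1) = 1/2 + 1/4 = 3/4

H(P) = -[(5/8)·log₂(5/8) + (3/8)·log₂(3/8)]
  = 0.4238 + 0.5306
  = 0.9544 bits
H(Q) = -[(1/4)·log₂(1/4) + (3/4)·log₂(3/4)]
  = 0.5000 + 0.3113
  = 0.8113 bits
H(P,Q) = -[(1/8)·log₂(1/8) + (1/2)·log₂(1/2) + (1/8)·log₂(1/8) + (1/4)·log₂(1/4)]
  = 0.3750 + 0.5000 + 0.3750 + 0.5000
  = 1.7500 bits

I(P;Q) = H(P) + H(Q) - H(P,Q)
  = 0.9544 + 0.8113 - 1.7500
  = 0.0157 bits

I(X;Y) = 1.1582 bits > I(P;Q) = 0.0157 bits, so (X, Y) has the higher mutual information (stronger dependence).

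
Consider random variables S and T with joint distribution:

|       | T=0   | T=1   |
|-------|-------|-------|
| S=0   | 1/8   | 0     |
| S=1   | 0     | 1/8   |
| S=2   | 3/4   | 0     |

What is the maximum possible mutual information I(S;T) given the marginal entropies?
The upper bound on mutual information is I(S;T) ≤ min(H(S), H(T)).

Marginal P(S) (row sums):
  P(S=0) = 1/8 + 0 = 1/8
  P(S=1) = 0 + 1/8 = 1/8
  P(S=2) = 3/4 + 0 = 3/4
Marginal P(T) (column sums):
  P(T=0) = 1/8 + 0 + 3/4 = 7/8
  P(T=1) = 0 + 1/8 + 0 = 1/8

H(S) = -[(1/8)·log₂(1/8) + (1/8)·log₂(1/8) + (3/4)·log₂(3/4)]
  = 0.3750 + 0.3750 + 0.3113
  = 1.0613 bits
H(T) = -[(7/8)·log₂(7/8) + (1/8)·log₂(1/8)]
  = 0.1686 + 0.3750
  = 0.5436 bits

Maximum possible I(S;T) = min(1.0613, 0.5436) = 0.5436 bits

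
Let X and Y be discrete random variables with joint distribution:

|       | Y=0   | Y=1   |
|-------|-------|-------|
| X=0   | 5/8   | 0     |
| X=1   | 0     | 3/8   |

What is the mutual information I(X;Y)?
Marginal P(X) (row sums):
  P(X=0) = 5/8 + 0 = 5/8
  P(X=1) = 0 + 3/8 = 3/8
Marginal P(Y) (column sums):
  P(Y=0) = 5/8 + 0 = 5/8
  P(Y=1) = 0 + 3/8 = 3/8

H(X) = -[(5/8)·log₂(5/8) + (3/8)·log₂(3/8)]
  = 0.4238 + 0.5306
  = 0.9544 bits
H(Y) = -[(5/8)·log₂(5/8) + (3/8)·log₂(3/8)]
  = 0.4238 + 0.5306
  = 0.9544 bits
H(X,Y) = -[(5/8)·log₂(5/8) + (3/8)·log₂(3/8)]
  = 0.4238 + 0.5306
  = 0.9544 bits

I(X;Y) = H(X) + H(Y) - H(X,Y)
  = 0.9544 + 0.9544 - 0.9544
  = 0.9544 bits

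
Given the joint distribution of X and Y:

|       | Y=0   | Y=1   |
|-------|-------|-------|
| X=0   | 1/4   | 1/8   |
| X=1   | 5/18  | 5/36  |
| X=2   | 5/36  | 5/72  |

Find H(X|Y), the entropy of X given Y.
Marginal P(Y) (column sums):
  P(Y=0) = 1/4 + 5/18 + 5/36 = 2/3
  P(Y=1) = 1/8 + 5/36 + 5/72 = 1/3

H(X|Y) = -Σ P(X,Y)·log₂ P(X|Y), where P(X|Y) = P(X,Y) / P(Y)
  (X=0,Y=0): P(X|Y) = (1/4)/(2/3) = 3/8;  -(1/4)·log₂(3/8) = 0.3538
  (X=0,Y=1): P(X|Y) = (1/8)/(1/3) = 3/8;  -(1/8)·log₂(3/8) = 0.1769
  (X=1,Y=0): P(X|Y) = (5/18)/(2/3) = 5/12;  -(5/18)·log₂(5/12) = 0.3508
  (X=1,Y=1): P(X|Y) = (5/36)/(1/3) = 5/12;  -(5/36)·log₂(5/12) = 0.1754
  (X=2,Y=0): P(X|Y) = (5/36)/(2/3) = 5/24;  -(5/36)·log₂(5/24) = 0.3143
  (X=2,Y=1): P(X|Y) = (5/72)/(1/3) = 5/24;  -(5/72)·log₂(5/24) = 0.1572
H(X|Y) = 0.3538 + 0.1769 + 0.3508 + 0.1754 + 0.3143 + 0.1572
  = 1.5284 bits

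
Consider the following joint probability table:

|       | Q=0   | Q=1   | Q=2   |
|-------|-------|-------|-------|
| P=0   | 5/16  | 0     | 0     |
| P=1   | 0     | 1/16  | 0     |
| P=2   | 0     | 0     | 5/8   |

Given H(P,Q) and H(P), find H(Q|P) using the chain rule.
From the chain rule: H(P,Q) = H(P) + H(Q|P)
Therefore: H(Q|P) = H(P,Q) - H(P)

H(P,Q) = -[(5/16)·log₂(5/16) + (1/16)·log₂(1/16) + (5/8)·log₂(5/8)]
  = 0.5244 + 0.2500 + 0.4238
  = 1.1982 bits
Marginal P(P) (row sums):
  P(P=0) = 5/16 + 0 + 0 = 5/16
  P(P=1) = 0 + 1/16 + 0 = 1/16
  P(P=2) = 0 + 0 + 5/8 = 5/8
H(P) = -[(5/16)·log₂(5/16) + (1/16)·log₂(1/16) + (5/8)·log₂(5/8)]
  = 0.5244 + 0.2500 + 0.4238
  = 1.1982 bits

H(Q|P) = 1.1982 - 1.1982 = 0.0000 bits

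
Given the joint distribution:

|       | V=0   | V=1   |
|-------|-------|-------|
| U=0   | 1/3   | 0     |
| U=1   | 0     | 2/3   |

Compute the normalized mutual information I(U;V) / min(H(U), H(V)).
Marginal P(U) (row sums):
  P(U=0) = 1/3 + 0 = 1/3
  P(U=1) = 0 + 2/3 = 2/3
Marginal P(V) (column sums):
  P(V=0) = 1/3 + 0 = 1/3
  P(V=1) = 0 + 2/3 = 2/3

H(U) = -[(1/3)·log₂(1/3) + (2/3)·log₂(2/3)]
  = 0.5283 + 0.3900
  = 0.9183 bits
H(V) = -[(1/3)·log₂(1/3) + (2/3)·log₂(2/3)]
  = 0.5283 + 0.3900
  = 0.9183 bits
H(U,V) = -[(1/3)·log₂(1/3) + (2/3)·log₂(2/3)]
  = 0.5283 + 0.3900
  = 0.9183 bits

I(U;V) = H(U) + H(V) - H(U,V)
  = 0.9183 + 0.9183 - 0.9183
  = 0.9183 bits

min(H(U), H(V)) = min(0.9183, 0.9183) = 0.9183 bits
Normalized MI = 0.9183 / 0.9183 = 1.0000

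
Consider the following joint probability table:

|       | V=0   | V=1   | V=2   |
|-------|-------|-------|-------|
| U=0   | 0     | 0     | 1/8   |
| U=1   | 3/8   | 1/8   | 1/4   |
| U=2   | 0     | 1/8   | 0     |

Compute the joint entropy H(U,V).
H(U,V) = -Σ P(U,V) log₂ P(U,V), summed over the non-zero cells:
H(U,V) = -[(1/8)·log₂(1/8) + (3/8)·log₂(3/8) + (1/8)·log₂(1/8) + (1/4)·log₂(1/4) + (1/8)·log₂(1/8)]
  = 0.3750 + 0.5306 + 0.3750 + 0.5000 + 0.3750
  = 2.1556 bits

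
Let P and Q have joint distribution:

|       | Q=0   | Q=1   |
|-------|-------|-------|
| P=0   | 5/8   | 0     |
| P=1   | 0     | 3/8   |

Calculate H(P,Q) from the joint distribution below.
H(P,Q) = -Σ P(P,Q) log₂ P(P,Q), summed over the non-zero cells:
H(P,Q) = -[(5/8)·log₂(5/8) + (3/8)·log₂(3/8)]
  = 0.4238 + 0.5306
  = 0.9544 bits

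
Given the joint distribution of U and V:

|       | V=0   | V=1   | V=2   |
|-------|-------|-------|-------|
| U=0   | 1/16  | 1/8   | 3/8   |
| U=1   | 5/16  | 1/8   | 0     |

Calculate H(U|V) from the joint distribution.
Marginal P(V) (column sums):
  P(V=0) = 1/16 + 5/16 = 3/8
  P(V=1) = 1/8 + 1/8 = 1/4
  P(V=2) = 3/8 + 0 = 3/8

H(U|V) = -Σ P(U,V)·log₂ P(U|V), where P(U|V) = P(U,V) / P(V)
  (cells with P(U,V) = 0 contribute 0)
  (U=0,V=0): P(U|V) = (1/16)/(3/8) = 1/6;  -(1/16)·log₂(1/6) = 0.1616
  (U=0,V=1): P(U|V) = (1/8)/(1/4) = 1/2;  -(1/8)·log₂(1/2) = 0.1250
  (U=0,V=2): P(U|V) = (3/8)/(3/8) = 1;  -(3/8)·log₂(1) = 0.0000
  (U=1,V=0): P(U|V) = (5/16)/(3/8) = 5/6;  -(5/16)·log₂(5/6) = 0.0822
  (U=1,V=1): P(U|V) = (1/8)/(1/4) = 1/2;  -(1/8)·log₂(1/2) = 0.1250
H(U|V) = 0.1616 + 0.1250 + 0.0000 + 0.0822 + 0.1250
  = 0.4938 bits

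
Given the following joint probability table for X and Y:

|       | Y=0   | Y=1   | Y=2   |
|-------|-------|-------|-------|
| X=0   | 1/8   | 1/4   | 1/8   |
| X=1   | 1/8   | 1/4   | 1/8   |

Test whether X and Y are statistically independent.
Marginal P(X) (row sums):
  P(X=0) = 1/8 + 1/4 + 1/8 = 1/2
  P(X=1) = 1/8 + 1/4 + 1/8 = 1/2
Marginal P(Y) (column sums):
  P(Y=0) = 1/8 + 1/8 = 1/4
  P(Y=1) = 1/4 + 1/4 = 1/2
  P(Y=2) = 1/8 + 1/8 = 1/4

X and Y are independent iff P(X=i,Y=j) = P(X=i)·P(Y=j) for every cell.
  P(X=0)·P(Y=0) = 1/2 × 1/4 = 1/8 = P(X=0,Y=0) ✓
  P(X=0)·P(Y=1) = 1/2 × 1/2 = 1/4 = P(X=0,Y=1) ✓
  P(X=0)·P(Y=2) = 1/2 × 1/4 = 1/8 = P(X=0,Y=2) ✓
  P(X=1)·P(Y=0) = 1/2 × 1/4 = 1/8 = P(X=1,Y=0) ✓
  P(X=1)·P(Y=1) = 1/2 × 1/2 = 1/4 = P(X=1,Y=1) ✓
  P(X=1)·P(Y=2) = 1/2 × 1/4 = 1/8 = P(X=1,Y=2) ✓

Yes, X and Y are independent: every cell factors, so I(X;Y) = 0 bits.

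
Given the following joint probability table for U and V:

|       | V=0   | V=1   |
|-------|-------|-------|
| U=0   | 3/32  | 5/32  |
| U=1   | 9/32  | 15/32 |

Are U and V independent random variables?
Marginal P(U) (row sums):
  P(U=0) = 3/32 + 5/32 = 1/4
  P(U=1) = 9/32 + 15/32 = 3/4
Marginal P(V) (column sums):
  P(V=0) = 3/32 + 9/32 = 3/8
  P(V=1) = 5/32 + 15/32 = 5/8

U and V are independent iff P(U=i,V=j) = P(U=i)·P(V=j) for every cell.
  P(U=0)·P(V=0) = 1/4 × 3/8 = 3/32 = P(U=0,V=0) ✓
  P(U=0)·P(V=1) = 1/4 × 5/8 = 5/32 = P(U=0,V=1) ✓
  P(U=1)·P(V=0) = 3/4 × 3/8 = 9/32 = P(U=1,V=0) ✓
  P(U=1)·P(V=1) = 3/4 × 5/8 = 15/32 = P(U=1,V=1) ✓

Yes, U and V are independent: every cell factors, so I(U;V) = 0 bits.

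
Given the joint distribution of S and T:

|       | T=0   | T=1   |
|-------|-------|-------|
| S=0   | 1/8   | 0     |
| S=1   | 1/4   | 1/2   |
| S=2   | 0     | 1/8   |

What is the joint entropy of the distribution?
H(S,T) = -Σ P(S,T) log₂ P(S,T), summed over the non-zero cells:
H(S,T) = -[(1/8)·log₂(1/8) + (1/4)·log₂(1/4) + (1/2)·log₂(1/2) + (1/8)·log₂(1/8)]
  = 0.3750 + 0.5000 + 0.5000 + 0.3750
  = 1.7500 bits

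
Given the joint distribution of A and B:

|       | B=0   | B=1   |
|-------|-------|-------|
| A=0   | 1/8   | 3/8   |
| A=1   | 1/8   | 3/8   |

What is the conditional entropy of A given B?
Marginal P(B) (column sums):
  P(B=0) = 1/8 + 1/8 = 1/4
  P(B=1) = 3/8 + 3/8 = 3/4

H(A|B) = -Σ P(A,B)·log₂ P(A|B), where P(A|B) = P(A,B) / P(B)
  (A=0,B=0): P(A|B) = (1/8)/(1/4) = 1/2;  -(1/8)·log₂(1/2) = 0.1250
  (A=0,B=1): P(A|B) = (3/8)/(3/4) = 1/2;  -(3/8)·log₂(1/2) = 0.3750
  (A=1,B=0): P(A|B) = (1/8)/(1/4) = 1/2;  -(1/8)·log₂(1/2) = 0.1250
  (A=1,B=1): P(A|B) = (3/8)/(3/4) = 1/2;  -(3/8)·log₂(1/2) = 0.3750
H(A|B) = 0.1250 + 0.3750 + 0.1250 + 0.3750
  = 1.0000 bits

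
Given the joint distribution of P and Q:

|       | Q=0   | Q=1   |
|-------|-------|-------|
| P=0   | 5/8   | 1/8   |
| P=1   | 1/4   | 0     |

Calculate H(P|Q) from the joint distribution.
Marginal P(Q) (column sums):
  P(Q=0) = 5/8 + 1/4 = 7/8
  P(Q=1) = 1/8 + 0 = 1/8

H(P|Q) = -Σ P(P,Q)·log₂ P(P|Q), where P(P|Q) = P(P,Q) / P(Q)
  (cells with P(P,Q) = 0 contribute 0)
  (P=0,Q=0): P(P|Q) = (5/8)/(7/8) = 5/7;  -(5/8)·log₂(5/7) = 0.3034
  (P=0,Q=1): P(P|Q) = (1/8)/(1/8) = 1;  -(1/8)·log₂(1) = 0.0000
  (P=1,Q=0): P(P|Q) = (1/4)/(7/8) = 2/7;  -(1/4)·log₂(2/7) = 0.4518
H(P|Q) = 0.3034 + 0.0000 + 0.4518
  = 0.7552 bits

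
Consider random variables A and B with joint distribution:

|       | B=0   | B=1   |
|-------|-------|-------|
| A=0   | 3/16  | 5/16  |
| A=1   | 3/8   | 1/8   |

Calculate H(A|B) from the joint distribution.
Marginal P(B) (column sums):
  P(B=0) = 3/16 + 3/8 = 9/16
  P(B=1) = 5/16 + 1/8 = 7/16

H(A|B) = -Σ P(A,B)·log₂ P(A|B), where P(A|B) = P(A,B) / P(B)
  (A=0,B=0): P(A|B) = (3/16)/(9/16) = 1/3;  -(3/16)·log₂(1/3) = 0.2972
  (A=0,B=1): P(A|B) = (5/16)/(7/16) = 5/7;  -(5/16)·log₂(5/7) = 0.1517
  (A=1,B=0): P(A|B) = (3/8)/(9/16) = 2/3;  -(3/8)·log₂(2/3) = 0.2194
  (A=1,B=1): P(A|B) = (1/8)/(7/16) = 2/7;  -(1/8)·log₂(2/7) = 0.2259
H(A|B) = 0.2972 + 0.1517 + 0.2194 + 0.2259
  = 0.8942 bits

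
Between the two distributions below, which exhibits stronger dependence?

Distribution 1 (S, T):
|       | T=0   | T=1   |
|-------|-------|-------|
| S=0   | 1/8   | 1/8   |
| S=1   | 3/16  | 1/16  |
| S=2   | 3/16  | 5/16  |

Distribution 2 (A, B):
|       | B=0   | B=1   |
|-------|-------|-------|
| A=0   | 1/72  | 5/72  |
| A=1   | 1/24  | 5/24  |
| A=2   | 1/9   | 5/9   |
Distribution 1 (S, T):
Marginal P(S) (row sums):
  P(S=0) = 1/8 + 1/8 = 1/4
  P(S=1) = 3/16 + 1/16 = 1/4
  P(S=2) = 3/16 + 5/16 = 1/2
Marginal P(T) (column sums):
  P(T=0) = 1/8 + 3/16 + 3/16 = 1/2
  P(T=1) = 1/8 + 1/16 + 5/16 = 1/2

H(S) = -[(1/4)·log₂(1/4) + (1/4)·log₂(1/4) + (1/2)·log₂(1/2)]
  = 0.5000 + 0.5000 + 0.5000
  = 1.5000 bits
H(T) = -[(1/2)·log₂(1/2) + (1/2)·log₂(1/2)]
  = 0.5000 + 0.5000
  = 1.0000 bits
H(S,T) = -[(1/8)·log₂(1/8) + (1/8)·log₂(1/8) + (3/16)·log₂(3/16) + (1/16)·log₂(1/16) + (3/16)·log₂(3/16) + (5/16)·log₂(5/16)]
  = 0.3750 + 0.3750 + 0.4528 + 0.2500 + 0.4528 + 0.5244
  = 2.4300 bits

I(S;T) = H(S) + H(T) - H(S,T)
  = 1.5000 + 1.0000 - 2.4300
  = 0.0700 bits

Distribution 2 (A, B):
Marginal P(A) (row sums):
  P(A=0) = 1/72 + 5/72 = 1/12
  P(A=1) = 1/24 + 5/24 = 1/4
  P(A=2) = 1/9 + 5/9 = 2/3
Marginal P(B) (column sums):
  P(B=0) = 1/72 + 1/24 + 1/9 = 1/6
  P(B=1) = 5/72 + 5/24 + 5/9 = 5/6

H(A) = -[(1/12)·log₂(1/12) + (1/4)·log₂(1/4) + (2/3)·log₂(2/3)]
  = 0.2987 + 0.5000 + 0.3900
  = 1.1887 bits
H(B) = -[(1/6)·log₂(1/6) + (5/6)·log₂(5/6)]
  = 0.4308 + 0.2192
  = 0.6500 bits
H(A,B) = -[(1/72)·log₂(1/72) + (5/72)·log₂(5/72) + (1/24)·log₂(1/24) + (5/24)·log₂(5/24) + (1/9)·log₂(1/9) + (5/9)·log₂(5/9)]
  = 0.0857 + 0.2672 + 0.1910 + 0.4715 + 0.3522 + 0.4711
  = 1.8387 bits

I(A;B) = H(A) + H(B) - H(A,B)
  = 1.1887 + 0.6500 - 1.8387
  = 0.0000 bits

I(S;T) = 0.0700 bits > I(A;B) = 0.0000 bits, so (S, T) has the higher mutual information (stronger dependence).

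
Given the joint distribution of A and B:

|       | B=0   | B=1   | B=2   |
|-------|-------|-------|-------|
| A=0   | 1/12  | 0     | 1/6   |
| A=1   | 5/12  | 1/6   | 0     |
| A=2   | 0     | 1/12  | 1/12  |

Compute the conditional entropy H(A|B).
Marginal P(B) (column sums):
  P(B=0) = 1/12 + 5/12 + 0 = 1/2
  P(B=1) = 0 + 1/6 + 1/12 = 1/4
  P(B=2) = 1/6 + 0 + 1/12 = 1/4

H(A|B) = -Σ P(A,B)·log₂ P(A|B), where P(A|B) = P(A,B) / P(B)
  (cells with P(A,B) = 0 contribute 0)
  (A=0,B=0): P(A|B) = (1/12)/(1/2) = 1/6;  -(1/12)·log₂(1/6) = 0.2154
  (A=0,B=2): P(A|B) = (1/6)/(1/4) = 2/3;  -(1/6)·log₂(2/3) = 0.0975
  (A=1,B=0): P(A|B) = (5/12)/(1/2) = 5/6;  -(5/12)·log₂(5/6) = 0.1096
  (A=1,B=1): P(A|B) = (1/6)/(1/4) = 2/3;  -(1/6)·log₂(2/3) = 0.0975
  (A=2,B=1): P(A|B) = (1/12)/(1/4) = 1/3;  -(1/12)·log₂(1/3) = 0.1321
  (A=2,B=2): P(A|B) = (1/12)/(1/4) = 1/3;  -(1/12)·log₂(1/3) = 0.1321
H(A|B) = 0.2154 + 0.0975 + 0.1096 + 0.0975 + 0.1321 + 0.1321
  = 0.7842 bits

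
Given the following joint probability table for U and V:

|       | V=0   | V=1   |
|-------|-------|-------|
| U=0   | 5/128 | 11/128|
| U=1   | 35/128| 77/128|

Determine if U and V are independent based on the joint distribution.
Marginal P(U) (row sums):
  P(U=0) = 5/128 + 11/128 = 1/8
  P(U=1) = 35/128 + 77/128 = 7/8
Marginal P(V) (column sums):
  P(V=0) = 5/128 + 35/128 = 5/16
  P(V=1) = 11/128 + 77/128 = 11/16

U and V are independent iff P(U=i,V=j) = P(U=i)·P(V=j) for every cell.
  P(U=0)·P(V=0) = 1/8 × 5/16 = 5/128 = P(U=0,V=0) ✓
  P(U=0)·P(V=1) = 1/8 × 11/16 = 11/128 = P(U=0,V=1) ✓
  P(U=1)·P(V=0) = 7/8 × 5/16 = 35/128 = P(U=1,V=0) ✓
  P(U=1)·P(V=1) = 7/8 × 11/16 = 77/128 = P(U=1,V=1) ✓

Yes, U and V are independent: every cell factors, so I(U;V) = 0 bits.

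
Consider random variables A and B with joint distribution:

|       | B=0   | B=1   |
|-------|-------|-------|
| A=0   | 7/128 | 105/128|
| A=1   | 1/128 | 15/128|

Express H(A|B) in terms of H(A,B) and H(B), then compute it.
H(A|B) = H(A,B) - H(B)

Marginal P(B) (column sums):
  P(B=0) = 7/128 + 1/128 = 1/16
  P(B=1) = 105/128 + 15/128 = 15/16

H(A,B) = -[(7/128)·log₂(7/128) + (105/128)·log₂(105/128) + (1/128)·log₂(1/128) + (15/128)·log₂(15/128)]
  = 0.2293 + 0.2344 + 0.0547 + 0.3625
  = 0.8809 bits
H(B) = -[(1/16)·log₂(1/16) + (15/16)·log₂(15/16)]
  = 0.2500 + 0.0873
  = 0.3373 bits

H(A|B) = 0.8809 - 0.3373 = 0.5436 bits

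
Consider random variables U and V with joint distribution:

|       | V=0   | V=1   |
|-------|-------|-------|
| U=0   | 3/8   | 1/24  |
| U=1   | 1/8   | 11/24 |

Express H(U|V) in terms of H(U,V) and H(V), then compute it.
H(U|V) = H(U,V) - H(V)

Marginal P(V) (column sums):
  P(V=0) = 3/8 + 1/8 = 1/2
  P(V=1) = 1/24 + 11/24 = 1/2

H(U,V) = -[(3/8)·log₂(3/8) + (1/24)·log₂(1/24) + (1/8)·log₂(1/8) + (11/24)·log₂(11/24)]
  = 0.5306 + 0.1910 + 0.3750 + 0.5159
  = 1.6125 bits
H(V) = -[(1/2)·log₂(1/2) + (1/2)·log₂(1/2)]
  = 0.5000 + 0.5000
  = 1.0000 bits

H(U|V) = 1.6125 - 1.0000 = 0.6125 bits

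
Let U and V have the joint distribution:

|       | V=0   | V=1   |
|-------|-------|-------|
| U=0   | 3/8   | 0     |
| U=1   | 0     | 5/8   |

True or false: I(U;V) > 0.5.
Marginal P(U) (row sums):
  P(U=0) = 3/8 + 0 = 3/8
  P(U=1) = 0 + 5/8 = 5/8
Marginal P(V) (column sums):
  P(V=0) = 3/8 + 0 = 3/8
  P(V=1) = 0 + 5/8 = 5/8

H(U) = -[(3/8)·log₂(3/8) + (5/8)·log₂(5/8)]
  = 0.5306 + 0.4238
  = 0.9544 bits
H(V) = -[(3/8)·log₂(3/8) + (5/8)·log₂(5/8)]
  = 0.5306 + 0.4238
  = 0.9544 bits
H(U,V) = -[(3/8)·log₂(3/8) + (5/8)·log₂(5/8)]
  = 0.5306 + 0.4238
  = 0.9544 bits

I(U;V) = H(U) + H(V) - H(U,V)
  = 0.9544 + 0.9544 - 0.9544
  = 0.9544 bits

True. I(U;V) = 0.9544 bits, which is > 0.5 bits.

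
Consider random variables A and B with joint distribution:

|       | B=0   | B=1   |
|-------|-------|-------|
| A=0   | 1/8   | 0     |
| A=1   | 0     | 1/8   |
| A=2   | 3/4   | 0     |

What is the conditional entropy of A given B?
Marginal P(B) (column sums):
  P(B=0) = 1/8 + 0 + 3/4 = 7/8
  P(B=1) = 0 + 1/8 + 0 = 1/8

H(A|B) = -Σ P(A,B)·log₂ P(A|B), where P(A|B) = P(A,B) / P(B)
  (cells with P(A,B) = 0 contribute 0)
  (A=0,B=0): P(A|B) = (1/8)/(7/8) = 1/7;  -(1/8)·log₂(1/7) = 0.3509
  (A=1,B=1): P(A|B) = (1/8)/(1/8) = 1;  -(1/8)·log₂(1) = 0.0000
  (A=2,B=0): P(A|B) = (3/4)/(7/8) = 6/7;  -(3/4)·log₂(6/7) = 0.1668
H(A|B) = 0.3509 + 0.0000 + 0.1668
  = 0.5177 bits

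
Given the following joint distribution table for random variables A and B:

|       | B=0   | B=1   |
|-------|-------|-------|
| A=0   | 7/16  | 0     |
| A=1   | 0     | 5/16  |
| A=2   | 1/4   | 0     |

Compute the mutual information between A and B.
Marginal P(A) (row sums):
  P(A=0) = 7/16 + 0 = 7/16
  P(A=1) = 0 + 5/16 = 5/16
  P(A=2) = 1/4 + 0 = 1/4
Marginal P(B) (column sums):
  P(B=0) = 7/16 + 0 + 1/4 = 11/16
  P(B=1) = 0 + 5/16 + 0 = 5/16

H(A) = -[(7/16)·log₂(7/16) + (5/16)·log₂(5/16) + (1/4)·log₂(1/4)]
  = 0.5218 + 0.5244 + 0.5000
  = 1.5462 bits
H(B) = -[(11/16)·log₂(11/16) + (5/16)·log₂(5/16)]
  = 0.3716 + 0.5244
  = 0.8960 bits
H(A,B) = -[(7/16)·log₂(7/16) + (5/16)·log₂(5/16) + (1/4)·log₂(1/4)]
  = 0.5218 + 0.5244 + 0.5000
  = 1.5462 bits

I(A;B) = H(A) + H(B) - H(A,B)
  = 1.5462 + 0.8960 - 1.5462
  = 0.8960 bits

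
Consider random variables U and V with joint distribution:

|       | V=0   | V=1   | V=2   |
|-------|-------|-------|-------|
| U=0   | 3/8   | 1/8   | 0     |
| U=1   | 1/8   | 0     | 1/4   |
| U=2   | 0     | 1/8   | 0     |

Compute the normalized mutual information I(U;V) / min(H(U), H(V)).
Marginal P(U) (row sums):
  P(U=0) = 3/8 + 1/8 + 0 = 1/2
  P(U=1) = 1/8 + 0 + 1/4 = 3/8
  P(U=2) = 0 + 1/8 + 0 = 1/8
Marginal P(V) (column sums):
  P(V=0) = 3/8 + 1/8 + 0 = 1/2
  P(V=1) = 1/8 + 0 + 1/8 = 1/4
  P(V=2) = 0 + 1/4 + 0 = 1/4

H(U) = -[(1/2)·log₂(1/2) + (3/8)·log₂(3/8) + (1/8)·log₂(1/8)]
  = 0.5000 + 0.5306 + 0.3750
  = 1.4056 bits
H(V) = -[(1/2)·log₂(1/2) + (1/4)·log₂(1/4) + (1/4)·log₂(1/4)]
  = 0.5000 + 0.5000 + 0.5000
  = 1.5000 bits
H(U,V) = -[(3/8)·log₂(3/8) + (1/8)·log₂(1/8) + (1/8)·log₂(1/8) + (1/4)·log₂(1/4) + (1/8)·log₂(1/8)]
  = 0.5306 + 0.3750 + 0.3750 + 0.5000 + 0.3750
  = 2.1556 bits

I(U;V) = H(U) + H(V) - H(U,V)
  = 1.4056 + 1.5000 - 2.1556
  = 0.7500 bits

min(H(U), H(V)) = min(1.4056, 1.5000) = 1.4056 bits
Normalized MI = 0.7500 / 1.4056 = 0.5336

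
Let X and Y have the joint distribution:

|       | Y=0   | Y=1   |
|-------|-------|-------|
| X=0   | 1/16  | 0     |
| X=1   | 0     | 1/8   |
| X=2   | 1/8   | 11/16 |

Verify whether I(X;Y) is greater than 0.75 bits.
Marginal P(X) (row sums):
  P(X=0) = 1/16 + 0 = 1/16
  P(X=1) = 0 + 1/8 = 1/8
  P(X=2) = 1/8 + 11/16 = 13/16
Marginal P(Y) (column sums):
  P(Y=0) = 1/16 + 0 + 1/8 = 3/16
  P(Y=1) = 0 + 1/8 + 11/16 = 13/16

H(X) = -[(1/16)·log₂(1/16) + (1/8)·log₂(1/8) + (13/16)·log₂(13/16)]
  = 0.2500 + 0.3750 + 0.2434
  = 0.8684 bits
H(Y) = -[(3/16)·log₂(3/16) + (13/16)·log₂(13/16)]
  = 0.4528 + 0.2434
  = 0.6962 bits
H(X,Y) = -[(1/16)·log₂(1/16) + (1/8)·log₂(1/8) + (1/8)·log₂(1/8) + (11/16)·log₂(11/16)]
  = 0.2500 + 0.3750 + 0.3750 + 0.3716
  = 1.3716 bits

I(X;Y) = H(X) + H(Y) - H(X,Y)
  = 0.8684 + 0.6962 - 1.3716
  = 0.1930 bits

No. I(X;Y) = 0.1930 bits, which is ≤ 0.75 bits.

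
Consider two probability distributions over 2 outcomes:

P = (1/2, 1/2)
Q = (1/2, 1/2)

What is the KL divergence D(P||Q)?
D(P||Q) = Σ P(i) log₂(P(i)/Q(i))
  i=0: (1/2) × log₂((1/2)/(1/2)) = (1/2) × log₂(1) = 0.0000
  i=1: (1/2) × log₂((1/2)/(1/2)) = (1/2) × log₂(1) = 0.0000
D(P||Q) = 0.0000 + 0.0000
  = 0.0000 bits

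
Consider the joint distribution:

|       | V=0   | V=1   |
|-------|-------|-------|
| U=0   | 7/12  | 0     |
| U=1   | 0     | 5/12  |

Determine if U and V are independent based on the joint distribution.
Marginal P(U) (row sums):
  P(U=0) = 7/12 + 0 = 7/12
  P(U=1) = 0 + 5/12 = 5/12
Marginal P(V) (column sums):
  P(V=0) = 7/12 + 0 = 7/12
  P(V=1) = 0 + 5/12 = 5/12

U and V are independent iff P(U=i,V=j) = P(U=i)·P(V=j) for every cell.
  P(U=0)·P(V=0) = 7/12 × 7/12 = 49/144, but P(U=0,V=0) = 7/12 ✗

No, U and V are not independent. Quantitatively, I(U;V) > 0:

H(U) = -[(7/12)·log₂(7/12) + (5/12)·log₂(5/12)]
  = 0.4536 + 0.5263
  = 0.9799 bits
H(V) = -[(7/12)·log₂(7/12) + (5/12)·log₂(5/12)]
  = 0.4536 + 0.5263
  = 0.9799 bits
H(U,V) = -[(7/12)·log₂(7/12) + (5/12)·log₂(5/12)]
  = 0.4536 + 0.5263
  = 0.9799 bits
I(U;V) = H(U) + H(V) - H(U,V) = 0.9799 + 0.9799 - 0.9799 = 0.9799 bits > 0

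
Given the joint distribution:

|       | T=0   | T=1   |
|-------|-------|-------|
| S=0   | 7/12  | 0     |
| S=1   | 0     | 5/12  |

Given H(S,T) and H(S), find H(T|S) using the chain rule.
From the chain rule: H(S,T) = H(S) + H(T|S)
Therefore: H(T|S) = H(S,T) - H(S)

H(S,T) = -[(7/12)·log₂(7/12) + (5/12)·log₂(5/12)]
  = 0.4536 + 0.5263
  = 0.9799 bits
Marginal P(S) (row sums):
  P(S=0) = 7/12 + 0 = 7/12
  P(S=1) = 0 + 5/12 = 5/12
H(S) = -[(7/12)·log₂(7/12) + (5/12)·log₂(5/12)]
  = 0.4536 + 0.5263
  = 0.9799 bits

H(T|S) = 0.9799 - 0.9799 = 0.0000 bits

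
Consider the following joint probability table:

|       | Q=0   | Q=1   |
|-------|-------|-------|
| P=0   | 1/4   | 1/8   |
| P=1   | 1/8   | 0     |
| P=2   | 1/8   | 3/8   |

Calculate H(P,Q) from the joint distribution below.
H(P,Q) = -Σ P(P,Q) log₂ P(P,Q), summed over the non-zero cells:
H(P,Q) = -[(1/4)·log₂(1/4) + (1/8)·log₂(1/8) + (1/8)·log₂(1/8) + (1/8)·log₂(1/8) + (3/8)·log₂(3/8)]
  = 0.5000 + 0.3750 + 0.3750 + 0.3750 + 0.5306
  = 2.1556 bits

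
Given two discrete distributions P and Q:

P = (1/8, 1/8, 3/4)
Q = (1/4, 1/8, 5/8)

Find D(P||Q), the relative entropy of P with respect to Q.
D(P||Q) = Σ P(i) log₂(P(i)/Q(i))
  i=0: (1/8) × log₂((1/8)/(1/4)) = (1/8) × log₂(1/2) = -0.1250
  i=1: (1/8) × log₂((1/8)/(1/8)) = (1/8) × log₂(1) = 0.0000
  i=2: (3/4) × log₂((3/4)/(5/8)) = (3/4) × log₂(6/5) = 0.1973
D(P||Q) = -0.1250 + 0.0000 + 0.1973
  = 0.0723 bits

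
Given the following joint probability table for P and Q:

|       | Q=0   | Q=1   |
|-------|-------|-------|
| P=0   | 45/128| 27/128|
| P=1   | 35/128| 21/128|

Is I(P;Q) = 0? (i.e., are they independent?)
Marginal P(P) (row sums):
  P(P=0) = 45/128 + 27/128 = 9/16
  P(P=1) = 35/128 + 21/128 = 7/16
Marginal P(Q) (column sums):
  P(Q=0) = 45/128 + 35/128 = 5/8
  P(Q=1) = 27/128 + 21/128 = 3/8

P and Q are independent iff P(P=i,Q=j) = P(P=i)·P(Q=j) for every cell.
  P(P=0)·P(Q=0) = 9/16 × 5/8 = 45/128 = P(P=0,Q=0) ✓
  P(P=0)·P(Q=1) = 9/16 × 3/8 = 27/128 = P(P=0,Q=1) ✓
  P(P=1)·P(Q=0) = 7/16 × 5/8 = 35/128 = P(P=1,Q=0) ✓
  P(P=1)·P(Q=1) = 7/16 × 3/8 = 21/128 = P(P=1,Q=1) ✓

Yes, P and Q are independent: every cell factors, so I(P;Q) = 0 bits.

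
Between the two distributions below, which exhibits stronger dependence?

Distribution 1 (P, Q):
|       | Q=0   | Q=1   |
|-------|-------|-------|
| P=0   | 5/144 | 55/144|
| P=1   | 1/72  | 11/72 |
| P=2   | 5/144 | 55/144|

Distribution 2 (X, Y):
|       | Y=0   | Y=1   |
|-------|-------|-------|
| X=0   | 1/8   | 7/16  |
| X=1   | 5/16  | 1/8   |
Distribution 1 (P, Q):
Marginal P(P) (row sums):
  P(P=0) = 5/144 + 55/144 = 5/12
  P(P=1) = 1/72 + 11/72 = 1/6
  P(P=2) = 5/144 + 55/144 = 5/12
Marginal P(Q) (column sums):
  P(Q=0) = 5/144 + 1/72 + 5/144 = 1/12
  P(Q=1) = 55/144 + 11/72 + 55/144 = 11/12

H(P) = -[(5/12)·log₂(5/12) + (1/6)·log₂(1/6) + (5/12)·log₂(5/12)]
  = 0.5263 + 0.4308 + 0.5263
  = 1.4834 bits
H(Q) = -[(1/12)·log₂(1/12) + (11/12)·log₂(11/12)]
  = 0.2987 + 0.1151
  = 0.4138 bits
H(P,Q) = -[(5/144)·log₂(5/144) + (55/144)·log₂(55/144) + (1/72)·log₂(1/72) + (11/72)·log₂(11/72) + (5/144)·log₂(5/144) + (55/144)·log₂(55/144)]
  = 0.1683 + 0.5304 + 0.0857 + 0.4141 + 0.1683 + 0.5304
  = 1.8972 bits

I(P;Q) = H(P) + H(Q) - H(P,Q)
  = 1.4834 + 0.4138 - 1.8972
  = 0.0000 bits

Distribution 2 (X, Y):
Marginal P(X) (row sums):
  P(X=0) = 1/8 + 7/16 = 9/16
  P(X=1) = 5/16 + 1/8 = 7/16
Marginal P(Y) (column sums):
  P(Y=0) = 1/8 + 5/16 = 7/16
  P(Y=1) = 7/16 + 1/8 = 9/16

H(X) = -[(9/16)·log₂(9/16) + (7/16)·log₂(7/16)]
  = 0.4669 + 0.5218
  = 0.9887 bits
H(Y) = -[(7/16)·log₂(7/16) + (9/16)·log₂(9/16)]
  = 0.5218 + 0.4669
  = 0.9887 bits
H(X,Y) = -[(1/8)·log₂(1/8) + (7/16)·log₂(7/16) + (5/16)·log₂(5/16) + (1/8)·log₂(1/8)]
  = 0.3750 + 0.5218 + 0.5244 + 0.3750
  = 1.7962 bits

I(X;Y) = H(X) + H(Y) - H(X,Y)
  = 0.9887 + 0.9887 - 1.7962
  = 0.1812 bits

I(X;Y) = 0.1812 bits > I(P;Q) = 0.0000 bits, so (X, Y) has the higher mutual information (stronger dependence).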